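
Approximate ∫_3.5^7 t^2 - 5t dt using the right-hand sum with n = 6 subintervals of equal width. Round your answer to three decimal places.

Δt = (7 − 3.5)/6 = 7/12.
Right endpoints: 49/12, 14/3, 5.25, 35/6, 77/12, 7.
f(49/12) = -539/144, f(14/3) = -14/9, f(5.25) = 1.3125, f(35/6) = 175/36, f(77/12) = 1309/144, f(7) = 14.
Sum = Δt · [f(49/12) + f(14/3) + f(5.25) + ...].
Sum ≈ 13.980.

13.980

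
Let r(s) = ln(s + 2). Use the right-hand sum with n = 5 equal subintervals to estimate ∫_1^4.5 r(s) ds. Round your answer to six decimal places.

5.634187

Δs = (4.5 − 1)/5 = 0.7.
Right endpoints: 1.7, 2.4, 3.1, 3.8, 4.5.
r(1.7) ≈ 1.308333, r(2.4) ≈ 1.481605, r(3.1) ≈ 1.629241, r(3.8) ≈ 1.757858, r(4.5) ≈ 1.871802.
Sum = Δs · [r(1.7) + r(2.4) + r(3.1) + r(3.8) + r(4.5)].
Sum ≈ 5.634187.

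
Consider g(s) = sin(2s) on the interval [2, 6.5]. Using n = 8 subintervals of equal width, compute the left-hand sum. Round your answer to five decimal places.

-1.02745

Δs = (6.5 − 2)/8 = 0.5625.
Left endpoints: 2, 2.5625, 3.125, 3.6875, 4.25, 4.8125, 5.375, 5.9375.
g(2) ≈ -0.75680, g(2.5625) ≈ -0.91608, g(3.125) ≈ -0.03318, g(3.6875) ≈ 0.88746, g(4.25) ≈ 0.79849, g(4.8125) ≈ -0.19889, g(5.375) ≈ -0.97000, g(5.9375) ≈ -0.63759.
Sum = Δs · [g(2) + g(2.5625) + g(3.125) + ...].
Sum ≈ -1.02745.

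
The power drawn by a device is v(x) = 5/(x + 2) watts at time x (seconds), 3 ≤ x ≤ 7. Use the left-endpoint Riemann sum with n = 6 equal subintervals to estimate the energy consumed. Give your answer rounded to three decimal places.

3.092

Δx = (7 − 3)/6 = 2/3.
Left endpoints: 3, 11/3, 13/3, 5, 17/3, 19/3.
v(3) = 1, v(11/3) = 15/17, v(13/3) = 15/19, v(5) = 5/7, v(17/3) = 15/23, v(19/3) = 0.6.
Sum = Δx · [v(3) + v(11/3) + v(13/3) + ...].
Sum ≈ 3.092.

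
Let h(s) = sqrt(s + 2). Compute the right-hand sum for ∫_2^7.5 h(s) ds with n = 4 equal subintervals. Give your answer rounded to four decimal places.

Δs = (7.5 − 2)/4 = 1.375.
Right endpoints: 3.375, 4.75, 6.125, 7.5.
h(3.375) ≈ 2.3184, h(4.75) ≈ 2.5981, h(6.125) ≈ 2.8504, h(7.5) ≈ 3.0822.
Sum = Δs · [h(3.375) + h(4.75) + h(6.125) + h(7.5)].
Sum ≈ 14.9175.

14.9175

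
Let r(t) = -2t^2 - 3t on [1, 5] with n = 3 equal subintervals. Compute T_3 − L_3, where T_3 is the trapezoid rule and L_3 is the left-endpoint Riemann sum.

T_3 ≈ -121.037037.
L_3 ≈ -81.037037.
T_3 − L_3 = -40.

-40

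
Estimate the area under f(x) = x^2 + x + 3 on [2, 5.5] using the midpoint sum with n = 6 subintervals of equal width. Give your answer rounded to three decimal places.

Δx = (5.5 − 2)/6 = 7/12.
Midpoints: 55/24, 2.875, 83/24, 97/24, 4.625, 125/24.
f(55/24) = 6073/576, f(2.875) = 14.140625, f(83/24) = 10609/576, f(97/24) = 13465/576, f(4.625) = 29.015625, f(125/24) = 20353/576.
Sum = Δx · [f(55/24) + f(2.875) + f(83/24) + ...].
Sum ≈ 76.317.

76.317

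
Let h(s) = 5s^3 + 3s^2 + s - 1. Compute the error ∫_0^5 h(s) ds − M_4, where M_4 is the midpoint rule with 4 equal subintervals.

Exact integral: ∫_0^5 h(s) ds = 913.75.
M_4 = 887.3828125.
Error = 913.75 − 887.3828125 = 26.3671875.

26.3671875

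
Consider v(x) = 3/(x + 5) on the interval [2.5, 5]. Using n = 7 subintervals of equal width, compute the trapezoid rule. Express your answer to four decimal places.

Δx = (5 − 2.5)/7 = 5/14.
v(2.5) = 0.4, v(20/7) = 21/55, v(45/14) = 42/115, v(25/7) = 0.35, v(55/14) = 0.336, v(30/7) = 21/65, v(65/14) = 14/45, v(5) = 0.3.
T_7 = (Δx/2)·[v(x_0) + 2v(x_1) + ... + 2v(x_{6}) + v(x_7)].
Sum ≈ 0.8633.

0.8633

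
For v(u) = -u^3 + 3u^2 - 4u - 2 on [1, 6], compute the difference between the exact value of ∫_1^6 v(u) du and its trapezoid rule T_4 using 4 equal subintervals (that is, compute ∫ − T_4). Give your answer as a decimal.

Exact integral: ∫_1^6 v(u) du = -188.75.
T_4 = -198.515625.
Error = -188.75 − (-198.515625) = 9.765625.

9.765625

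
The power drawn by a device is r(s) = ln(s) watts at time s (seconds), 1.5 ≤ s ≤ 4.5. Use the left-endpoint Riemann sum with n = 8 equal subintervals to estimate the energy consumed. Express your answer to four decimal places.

Δs = (4.5 − 1.5)/8 = 0.375.
Left endpoints: 1.5, 1.875, 2.25, 2.625, 3, 3.375, 3.75, 4.125.
r(1.5) ≈ 0.4055, r(1.875) ≈ 0.6286, r(2.25) ≈ 0.8109, r(2.625) ≈ 0.9651, r(3) ≈ 1.0986, r(3.375) ≈ 1.2164, r(3.75) ≈ 1.3218, r(4.125) ≈ 1.4171.
Sum = Δs · [r(1.5) + r(1.875) + r(2.25) + ...].
Sum ≈ 2.9490.

2.9490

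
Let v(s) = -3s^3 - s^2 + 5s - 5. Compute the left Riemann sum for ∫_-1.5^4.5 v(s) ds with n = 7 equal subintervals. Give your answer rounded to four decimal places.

-214.5459

Δs = (4.5 − (-1.5))/7 = 6/7.
Left endpoints: -1.5, -9/14, 3/14, 15/14, 27/14, 39/14, 51/14.
v(-1.5) = -4.625, v(-9/14) = -21487/2744, v(3/14) = -10987/2744, v(15/14) = -12295/2744, v(27/14) = -56515/2744, v(39/14) = -174751/2744, v(51/14) = -398107/2744.
Sum = Δs · [v(-1.5) + v(-9/14) + v(3/14) + ...].
Sum ≈ -214.5459.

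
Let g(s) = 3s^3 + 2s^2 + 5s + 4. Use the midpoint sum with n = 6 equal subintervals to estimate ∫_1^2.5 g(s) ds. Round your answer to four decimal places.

57.2832

Δs = (2.5 − 1)/6 = 0.25.
Midpoints: 1.125, 1.375, 1.625, 1.875, 2.125, 2.375.
g(1.125) = 8411/512, g(1.375) = 11497/512, g(1.625) = 15503/512, g(1.875) = 20573/512, g(2.125) = 26851/512, g(2.375) = 34481/512.
Sum = Δs · [g(1.125) + g(1.375) + g(1.625) + ...].
Sum ≈ 57.2832.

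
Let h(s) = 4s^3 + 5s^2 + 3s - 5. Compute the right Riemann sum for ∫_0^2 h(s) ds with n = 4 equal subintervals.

41.25

Δs = (2 − 0)/4 = 0.5.
Right endpoints: 0.5, 1, 1.5, 2.
h(0.5) = -1.75, h(1) = 7, h(1.5) = 24.25, h(2) = 53.
Sum = Δs · [h(0.5) + h(1) + h(1.5) + h(2)].
Sum = 41.25.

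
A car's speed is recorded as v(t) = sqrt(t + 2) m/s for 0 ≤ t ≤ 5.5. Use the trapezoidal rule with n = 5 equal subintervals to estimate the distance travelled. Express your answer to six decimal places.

Δt = (5.5 − 0)/5 = 1.1.
v(0) ≈ 1.414214, v(1.1) ≈ 1.760682, v(2.2) ≈ 2.049390, v(3.3) ≈ 2.302173, v(4.4) ≈ 2.529822, v(5.5) ≈ 2.738613.
T_5 = (Δt/2)·[v(t_0) + 2v(t_1) + ... + 2v(t_{4}) + v(t_5)].
Sum ≈ 11.790328.

11.790328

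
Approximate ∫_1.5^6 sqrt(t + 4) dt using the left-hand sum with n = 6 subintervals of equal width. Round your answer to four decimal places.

12.1738

Δt = (6 − 1.5)/6 = 0.75.
Left endpoints: 1.5, 2.25, 3, 3.75, 4.5, 5.25.
f(1.5) ≈ 2.3452, f(2.25) ≈ 2.5000, f(3) ≈ 2.6458, f(3.75) ≈ 2.7839, f(4.5) ≈ 2.9155, f(5.25) ≈ 3.0414.
Sum = Δt · [f(1.5) + f(2.25) + f(3) + ...].
Sum ≈ 12.1738.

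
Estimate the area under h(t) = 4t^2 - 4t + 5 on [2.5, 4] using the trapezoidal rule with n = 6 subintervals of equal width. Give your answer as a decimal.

Δt = (4 − 2.5)/6 = 0.25.
h(2.5) = 20, h(2.75) = 24.25, h(3) = 29, h(3.25) = 34.25, h(3.5) = 40, h(3.75) = 46.25, h(4) = 53.
T_6 = (Δt/2)·[h(t_0) + 2h(t_1) + ... + 2h(t_{5}) + h(t_6)].
Sum = 52.5625.

52.5625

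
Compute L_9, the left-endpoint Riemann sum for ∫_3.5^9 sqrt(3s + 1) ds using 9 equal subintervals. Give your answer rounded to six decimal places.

23.672996

Δs = (9 − 3.5)/9 = 11/18.
Left endpoints: 3.5, 37/9, 85/18, 16/3, 107/18, 59/9, 43/6, 70/9, 151/18.
f(3.5) ≈ 3.391165, f(37/9) ≈ 3.651484, f(85/18) ≈ 3.894440, f(16/3) ≈ 4.123106, f(107/18) ≈ 4.339739, f(59/9) ≈ 4.546061, f(43/6) ≈ 4.743416, f(70/9) ≈ 4.932883, f(151/18) ≈ 5.115336.
Sum = Δs · [f(3.5) + f(37/9) + f(85/18) + ...].
Sum ≈ 23.672996.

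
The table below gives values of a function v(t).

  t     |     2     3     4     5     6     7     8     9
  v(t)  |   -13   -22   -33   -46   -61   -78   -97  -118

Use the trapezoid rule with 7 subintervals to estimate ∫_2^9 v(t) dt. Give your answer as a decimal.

Δt = 1.
T_7 = (1/2)·[(-13) + 2·(-22) + 2·(-33) + 2·(-46) + 2·(-61) + 2·(-78) + 2·(-97) + (-118)] = -402.5.

-402.5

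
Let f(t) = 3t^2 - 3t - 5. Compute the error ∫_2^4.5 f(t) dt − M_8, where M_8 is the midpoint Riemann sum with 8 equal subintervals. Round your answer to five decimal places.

0.06104

Exact integral: ∫_2^4.5 f(t) dt = 46.25.
M_8 ≈ 46.1889648.
Error ≈ 46.25 − 46.1889648 ≈ 0.06104.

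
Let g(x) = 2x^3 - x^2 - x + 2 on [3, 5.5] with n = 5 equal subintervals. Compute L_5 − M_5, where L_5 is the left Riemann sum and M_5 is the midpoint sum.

L_5 = 303.75.
M_5 = 363.671875.
L_5 − M_5 = -59.921875.

-59.921875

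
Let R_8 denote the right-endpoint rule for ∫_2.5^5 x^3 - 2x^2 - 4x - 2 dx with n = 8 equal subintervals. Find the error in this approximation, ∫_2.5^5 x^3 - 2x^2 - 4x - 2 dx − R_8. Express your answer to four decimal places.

-10.0444

Exact integral: ∫_2.5^5 f(x) dx ≈ 31.067708.
R_8 ≈ 41.112061.
Error ≈ 31.067708 − 41.112061 ≈ -10.0444.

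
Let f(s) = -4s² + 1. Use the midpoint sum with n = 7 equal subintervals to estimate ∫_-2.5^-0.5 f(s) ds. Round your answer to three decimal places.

Δs = (-0.5 − (-2.5))/7 = 2/7.
Midpoints: -33/14, -29/14, -25/14, -1.5, -17/14, -13/14, -9/14.
f(-33/14) = -1040/49, f(-29/14) = -792/49, f(-25/14) = -576/49, f(-1.5) = -8, f(-17/14) = -240/49, f(-13/14) = -120/49, f(-9/14) = -32/49.
Sum = Δs · [f(-33/14) + f(-29/14) + f(-25/14) + ...].
Sum ≈ -18.612.

-18.612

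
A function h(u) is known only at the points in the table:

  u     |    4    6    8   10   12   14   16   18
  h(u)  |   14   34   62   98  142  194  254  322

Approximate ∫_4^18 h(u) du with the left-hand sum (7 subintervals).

1596

Δu = 2.
Sum = 2·[14 + 34 + 62 + 98 + 142 + 194 + 254] = 1596.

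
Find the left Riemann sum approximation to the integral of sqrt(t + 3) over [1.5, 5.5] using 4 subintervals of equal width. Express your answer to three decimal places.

Δt = (5.5 − 1.5)/4 = 1.
Left endpoints: 1.5, 2.5, 3.5, 4.5.
f(1.5) ≈ 2.121, f(2.5) ≈ 2.345, f(3.5) ≈ 2.550, f(4.5) ≈ 2.739.
Sum = Δt · [f(1.5) + f(2.5) + f(3.5) + f(4.5)].
Sum ≈ 9.755.

9.755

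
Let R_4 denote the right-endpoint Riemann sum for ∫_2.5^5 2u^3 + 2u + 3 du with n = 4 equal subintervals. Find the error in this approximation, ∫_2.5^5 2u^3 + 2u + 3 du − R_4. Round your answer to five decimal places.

-73.58398

Exact integral: ∫_2.5^5 f(u) du = 319.21875.
R_4 ≈ 392.8027344.
Error ≈ 319.21875 − 392.8027344 ≈ -73.58398.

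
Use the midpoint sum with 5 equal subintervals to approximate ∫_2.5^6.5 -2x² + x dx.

-154.24

Δx = (6.5 − 2.5)/5 = 0.8.
Midpoints: 2.9, 3.7, 4.5, 5.3, 6.1.
f(2.9) = -13.92, f(3.7) = -23.68, f(4.5) = -36, f(5.3) = -50.88, f(6.1) = -68.32.
Sum = Δx · [f(2.9) + f(3.7) + f(4.5) + f(5.3) + f(6.1)].
Sum = -154.24.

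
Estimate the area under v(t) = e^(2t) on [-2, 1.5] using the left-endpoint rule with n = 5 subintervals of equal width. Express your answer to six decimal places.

4.597753

Δt = (1.5 − (-2))/5 = 0.7.
Left endpoints: -2, -1.3, -0.6, 0.1, 0.8.
v(-2) ≈ 0.018316, v(-1.3) ≈ 0.074274, v(-0.6) ≈ 0.301194, v(0.1) ≈ 1.221403, v(0.8) ≈ 4.953032.
Sum = Δt · [v(-2) + v(-1.3) + v(-0.6) + v(0.1) + v(0.8)].
Sum ≈ 4.597753.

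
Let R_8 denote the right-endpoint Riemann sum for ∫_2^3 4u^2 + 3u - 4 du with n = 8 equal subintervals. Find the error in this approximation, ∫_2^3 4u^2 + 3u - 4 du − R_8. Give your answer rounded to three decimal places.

-1.448

Exact integral: ∫_2^3 f(u) du ≈ 28.83333.
R_8 = 30.28125.
Error ≈ 28.83333 − 30.28125 ≈ -1.448.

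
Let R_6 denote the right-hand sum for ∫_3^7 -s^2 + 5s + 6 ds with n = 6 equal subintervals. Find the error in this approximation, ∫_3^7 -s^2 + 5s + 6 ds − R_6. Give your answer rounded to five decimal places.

6.96296

Exact integral: ∫_3^7 f(s) ds ≈ 18.6666667.
R_6 ≈ 11.7037037.
Error ≈ 18.6666667 − 11.7037037 ≈ 6.96296.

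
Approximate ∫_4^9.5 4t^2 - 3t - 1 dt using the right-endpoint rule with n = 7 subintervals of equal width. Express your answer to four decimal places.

1053.4184

Δt = (9.5 − 4)/7 = 11/14.
Right endpoints: 67/14, 39/7, 89/14, 50/7, 111/14, 61/7, 9.5.
f(67/14) = 7473/98, f(39/7) = 5216/49, f(89/14) = 13875/98, f(50/7) = 8901/49, f(111/14) = 22213/98, f(61/7) = 13554/49, f(9.5) = 331.5.
Sum = Δt · [f(67/14) + f(39/7) + f(89/14) + ...].
Sum ≈ 1053.4184.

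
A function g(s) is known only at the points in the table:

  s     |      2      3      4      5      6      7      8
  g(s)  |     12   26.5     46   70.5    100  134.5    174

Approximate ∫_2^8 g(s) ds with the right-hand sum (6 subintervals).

551.5

Δs = 1.
Sum = 1·[26.5 + 46 + 70.5 + 100 + 134.5 + 174] = 551.5.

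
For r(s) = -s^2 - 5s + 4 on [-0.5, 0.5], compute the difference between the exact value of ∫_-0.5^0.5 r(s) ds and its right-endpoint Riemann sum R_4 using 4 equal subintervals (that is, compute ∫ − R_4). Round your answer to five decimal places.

Exact integral: ∫_-0.5^0.5 r(s) ds ≈ 3.9166667.
R_4 = 3.28125.
Error ≈ 3.9166667 − 3.28125 ≈ 0.63542.

0.63542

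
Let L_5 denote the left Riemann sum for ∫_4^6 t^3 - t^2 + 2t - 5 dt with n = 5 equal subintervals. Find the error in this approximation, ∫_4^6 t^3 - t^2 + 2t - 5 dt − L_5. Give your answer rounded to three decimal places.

Exact integral: ∫_4^6 f(t) dt ≈ 219.33333.
L_5 = 192.88.
Error ≈ 219.33333 − 192.88 ≈ 26.453.

26.453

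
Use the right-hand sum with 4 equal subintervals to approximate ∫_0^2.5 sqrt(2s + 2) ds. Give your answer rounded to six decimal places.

5.604852

Δs = (2.5 − 0)/4 = 0.625.
Right endpoints: 0.625, 1.25, 1.875, 2.5.
f(0.625) ≈ 1.802776, f(1.25) ≈ 2.121320, f(1.875) ≈ 2.397916, f(2.5) ≈ 2.645751.
Sum = Δs · [f(0.625) + f(1.25) + f(1.875) + f(2.5)].
Sum ≈ 5.604852.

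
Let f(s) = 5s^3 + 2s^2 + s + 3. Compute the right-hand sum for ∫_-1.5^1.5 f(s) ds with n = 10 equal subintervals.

Δs = (1.5 − (-1.5))/10 = 0.3.
Right endpoints: -1.2, -0.9, -0.6, -0.3, 0, 0.3, 0.6, 0.9, 1.2, 1.5.
f(-1.2) = -3.96, f(-0.9) = 0.075, f(-0.6) = 2.04, f(-0.3) = 2.745, f(0) = 3, f(0.3) = 3.615, f(0.6) = 5.4, f(0.9) = 9.165, f(1.2) = 15.72, f(1.5) = 25.875.
Sum = Δs · [f(-1.2) + f(-0.9) + f(-0.6) + ...].
Sum = 19.1025.

19.1025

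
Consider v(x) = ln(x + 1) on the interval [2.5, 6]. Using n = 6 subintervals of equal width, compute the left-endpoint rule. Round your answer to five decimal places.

Δx = (6 − 2.5)/6 = 7/12.
Left endpoints: 2.5, 37/12, 11/3, 4.25, 29/6, 65/12.
v(2.5) ≈ 1.25276, v(37/12) ≈ 1.40691, v(11/3) ≈ 1.54045, v(4.25) ≈ 1.65823, v(29/6) ≈ 1.76359, v(65/12) ≈ 1.85890.
Sum = Δx · [v(2.5) + v(37/12) + v(11/3) + ...].
Sum ≈ 5.53049.

5.53049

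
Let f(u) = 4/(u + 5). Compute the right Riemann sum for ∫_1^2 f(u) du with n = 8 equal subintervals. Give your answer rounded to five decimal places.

0.61069

Δu = (2 − 1)/8 = 0.125.
Right endpoints: 1.125, 1.25, 1.375, 1.5, 1.625, 1.75, 1.875, 2.
f(1.125) = 32/49, f(1.25) = 0.64, f(1.375) = 32/51, f(1.5) = 8/13, f(1.625) = 32/53, f(1.75) = 16/27, f(1.875) = 32/55, f(2) = 4/7.
Sum = Δu · [f(1.125) + f(1.25) + f(1.375) + ...].
Sum ≈ 0.61069.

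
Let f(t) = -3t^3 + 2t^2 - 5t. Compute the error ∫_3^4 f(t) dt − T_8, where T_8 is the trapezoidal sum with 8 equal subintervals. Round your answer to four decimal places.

0.0768

Exact integral: ∫_3^4 f(t) dt ≈ -124.083333.
T_8 = -124.16015625.
Error ≈ -124.083333 − (-124.16015625) ≈ 0.0768.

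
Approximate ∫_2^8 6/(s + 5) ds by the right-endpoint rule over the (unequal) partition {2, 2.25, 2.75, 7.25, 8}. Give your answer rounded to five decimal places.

3.14423

Subinterval widths: 0.25, 0.5, 4.5, 0.75.
Right endpoints: 2.25, 2.75, 7.25, 8.
f(2.25) = 24/29, f(2.75) = 24/31, f(7.25) = 24/49, f(8) = 6/13.
Sum = Σ Δs_i · f(s_i).
Sum ≈ 3.14423.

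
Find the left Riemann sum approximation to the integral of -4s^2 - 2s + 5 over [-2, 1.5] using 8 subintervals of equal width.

3.63671875

Δs = (1.5 − (-2))/8 = 0.4375.
Left endpoints: -2, -1.5625, -1.125, -0.6875, -0.25, 0.1875, 0.625, 1.0625.
f(-2) = -7, f(-1.5625) = -1.640625, f(-1.125) = 2.1875, f(-0.6875) = 4.484375, f(-0.25) = 5.25, f(0.1875) = 4.484375, f(0.625) = 2.1875, f(1.0625) = -1.640625.
Sum = Δs · [f(-2) + f(-1.5625) + f(-1.125) + ...].
Sum = 3.63671875.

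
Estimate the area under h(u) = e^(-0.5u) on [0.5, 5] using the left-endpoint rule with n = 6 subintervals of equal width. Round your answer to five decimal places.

Δu = (5 − 0.5)/6 = 0.75.
Left endpoints: 0.5, 1.25, 2, 2.75, 3.5, 4.25.
h(0.5) ≈ 0.77880, h(1.25) ≈ 0.53526, h(2) ≈ 0.36788, h(2.75) ≈ 0.25284, h(3.5) ≈ 0.17377, h(4.25) ≈ 0.11943.
Sum = Δu · [h(0.5) + h(1.25) + h(2) + ...].
Sum ≈ 1.67099.

1.67099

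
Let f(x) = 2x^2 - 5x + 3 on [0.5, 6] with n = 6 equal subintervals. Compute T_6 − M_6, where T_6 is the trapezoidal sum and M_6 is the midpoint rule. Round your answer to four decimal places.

T_6 ≈ 72.582176.
M_6 ≈ 70.271412.
T_6 − M_6 ≈ 2.3108.

2.3108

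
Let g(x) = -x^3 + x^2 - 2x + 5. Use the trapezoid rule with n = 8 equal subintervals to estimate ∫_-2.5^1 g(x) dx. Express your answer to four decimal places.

38.1702

Δx = (1 − (-2.5))/8 = 0.4375.
g(-2.5) = 31.875, g(-2.0625) = 90737/4096, g(-1.625) = 7773/512, g(-1.1875) = 42843/4096, g(-0.75) = 7.484375, g(-0.3125) = 23565/4096, g(0.125) = 2439/512, g(0.5625) = 16439/4096, g(1) = 3.
T_8 = (Δx/2)·[g(x_0) + 2g(x_1) + ... + 2g(x_{7}) + g(x_8)].
Sum ≈ 38.1702.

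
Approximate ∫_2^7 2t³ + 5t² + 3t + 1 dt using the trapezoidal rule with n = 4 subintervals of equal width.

Δt = (7 − 2)/4 = 1.25.
f(2) = 43, f(3.25) = 132.21875, f(4.5) = 298, f(5.75) = 563.78125, f(7) = 953.
T_4 = (Δt/2)·[f(t_0) + 2f(t_1) + 2f(t_2) + 2f(t_3) + f(t_4)].
Sum = 1865.

1865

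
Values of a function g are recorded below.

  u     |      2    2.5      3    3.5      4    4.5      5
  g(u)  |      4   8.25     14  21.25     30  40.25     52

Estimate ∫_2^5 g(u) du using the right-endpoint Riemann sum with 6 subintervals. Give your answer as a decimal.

82.875

Δu = 0.5.
Sum = 0.5·[8.25 + 14 + 21.25 + 30 + 40.25 + 52] = 82.875.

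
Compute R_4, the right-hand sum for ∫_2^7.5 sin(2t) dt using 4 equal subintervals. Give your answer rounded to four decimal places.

Δt = (7.5 − 2)/4 = 1.375.
Right endpoints: 3.375, 4.75, 6.125, 7.5.
f(3.375) ≈ 0.4500, f(4.75) ≈ -0.0752, f(6.125) ≈ -0.3111, f(7.5) ≈ 0.6503.
Sum = Δt · [f(3.375) + f(4.75) + f(6.125) + f(7.5)].
Sum ≈ 0.9818.

0.9818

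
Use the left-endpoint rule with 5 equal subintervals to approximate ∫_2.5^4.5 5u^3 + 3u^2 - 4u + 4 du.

439.91

Δu = (4.5 − 2.5)/5 = 0.4.
Left endpoints: 2.5, 2.9, 3.3, 3.7, 4.1.
f(2.5) = 90.875, f(2.9) = 139.575, f(3.3) = 203.155, f(3.7) = 283.535, f(4.1) = 382.635.
Sum = Δu · [f(2.5) + f(2.9) + f(3.3) + f(3.7) + f(4.1)].
Sum = 439.91.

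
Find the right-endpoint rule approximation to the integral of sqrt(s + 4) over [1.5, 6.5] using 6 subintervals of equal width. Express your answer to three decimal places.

14.453

Δs = (6.5 − 1.5)/6 = 5/6.
Right endpoints: 7/3, 19/6, 4, 29/6, 17/3, 6.5.
f(7/3) ≈ 2.517, f(19/6) ≈ 2.677, f(4) ≈ 2.828, f(29/6) ≈ 2.972, f(17/3) ≈ 3.109, f(6.5) ≈ 3.240.
Sum = Δs · [f(7/3) + f(19/6) + f(4) + ...].
Sum ≈ 14.453.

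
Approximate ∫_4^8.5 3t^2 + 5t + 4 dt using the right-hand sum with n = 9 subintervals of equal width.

Δt = (8.5 − 4)/9 = 0.5.
Right endpoints: 4.5, 5, 5.5, 6, 6.5, 7, 7.5, 8, 8.5.
f(4.5) = 87.25, f(5) = 104, f(5.5) = 122.25, f(6) = 142, f(6.5) = 163.25, f(7) = 186, f(7.5) = 210.25, f(8) = 236, f(8.5) = 263.25.
Sum = Δt · [f(4.5) + f(5) + f(5.5) + ...].
Sum = 757.125.

757.125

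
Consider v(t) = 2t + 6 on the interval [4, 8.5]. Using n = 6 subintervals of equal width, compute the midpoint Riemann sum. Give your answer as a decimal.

83.25

Δt = (8.5 − 4)/6 = 0.75.
Midpoints: 4.375, 5.125, 5.875, 6.625, 7.375, 8.125.
v(4.375) = 14.75, v(5.125) = 16.25, v(5.875) = 17.75, v(6.625) = 19.25, v(7.375) = 20.75, v(8.125) = 22.25.
Sum = Δt · [v(4.375) + v(5.125) + v(5.875) + ...].
Sum = 83.25.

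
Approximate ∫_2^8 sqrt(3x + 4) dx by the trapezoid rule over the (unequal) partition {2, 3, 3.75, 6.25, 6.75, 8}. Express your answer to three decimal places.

Subinterval widths: 1, 0.75, 2.5, 0.5, 1.25.
f(2) ≈ 3.162, f(3) ≈ 3.606, f(3.75) ≈ 3.905, f(6.25) ≈ 4.770, f(6.75) ≈ 4.924, f(8) ≈ 5.292.
On each subinterval the trapezoid contributes (Δx_i/2)·[f(x_{i-1}) + f(x_i)].
Sum ≈ 25.852.

25.852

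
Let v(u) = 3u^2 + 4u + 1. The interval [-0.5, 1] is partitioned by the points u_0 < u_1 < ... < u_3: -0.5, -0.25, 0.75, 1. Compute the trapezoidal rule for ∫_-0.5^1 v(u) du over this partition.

Subinterval widths: 0.25, 1, 0.25.
v(-0.5) = -0.25, v(-0.25) = 0.1875, v(0.75) = 5.6875, v(1) = 8.
On each subinterval the trapezoid contributes (Δu_i/2)·[v(u_{i-1}) + v(u_i)].
Sum = 4.640625.

4.640625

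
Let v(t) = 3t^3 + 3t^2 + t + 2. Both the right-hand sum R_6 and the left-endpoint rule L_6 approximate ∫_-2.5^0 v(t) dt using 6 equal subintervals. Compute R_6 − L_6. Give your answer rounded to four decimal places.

R_6 ≈ -6.013455.
L_6 ≈ -18.773872.
R_6 − L_6 ≈ 12.7604.

12.7604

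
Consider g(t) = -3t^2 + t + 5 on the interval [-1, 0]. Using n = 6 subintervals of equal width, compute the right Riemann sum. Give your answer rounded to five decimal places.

3.81944

Δt = (0 − (-1))/6 = 1/6.
Right endpoints: -5/6, -2/3, -0.5, -1/3, -1/6, 0.
g(-5/6) = 25/12, g(-2/3) = 3, g(-0.5) = 3.75, g(-1/3) = 13/3, g(-1/6) = 4.75, g(0) = 5.
Sum = Δt · [g(-5/6) + g(-2/3) + g(-0.5) + ...].
Sum ≈ 3.81944.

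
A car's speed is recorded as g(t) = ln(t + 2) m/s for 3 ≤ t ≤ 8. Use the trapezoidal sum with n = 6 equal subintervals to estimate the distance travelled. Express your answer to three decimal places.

9.973

Δt = (8 − 3)/6 = 5/6.
g(3) ≈ 1.609, g(23/6) ≈ 1.764, g(14/3) ≈ 1.897, g(5.5) ≈ 2.015, g(19/3) ≈ 2.120, g(43/6) ≈ 2.216, g(8) ≈ 2.303.
T_6 = (Δt/2)·[g(t_0) + 2g(t_1) + ... + 2g(t_{5}) + g(t_6)].
Sum ≈ 9.973.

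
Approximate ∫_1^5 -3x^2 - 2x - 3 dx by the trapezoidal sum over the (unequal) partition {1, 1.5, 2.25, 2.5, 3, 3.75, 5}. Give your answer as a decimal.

Subinterval widths: 0.5, 0.75, 0.25, 0.5, 0.75, 1.25.
f(1) = -8, f(1.5) = -12.75, f(2.25) = -22.6875, f(2.5) = -26.75, f(3) = -36, f(3.75) = -52.6875, f(5) = -88.
On each subinterval the trapezoid contributes (Δx_i/2)·[f(x_{i-1}) + f(x_i)].
Sum = -161.53125.

-161.53125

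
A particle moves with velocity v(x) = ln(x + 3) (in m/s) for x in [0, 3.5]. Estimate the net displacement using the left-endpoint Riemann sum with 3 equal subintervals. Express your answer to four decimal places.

Δx = (3.5 − 0)/3 = 7/6.
Left endpoints: 0, 7/6, 7/3.
v(0) ≈ 1.0986, v(7/6) ≈ 1.4271, v(7/3) ≈ 1.6740.
Sum = Δx · [v(0) + v(7/6) + v(7/3)].
Sum ≈ 4.8997.

4.8997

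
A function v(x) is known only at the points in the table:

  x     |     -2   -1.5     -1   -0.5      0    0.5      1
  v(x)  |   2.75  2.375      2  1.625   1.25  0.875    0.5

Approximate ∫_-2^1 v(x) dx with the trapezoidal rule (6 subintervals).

Δx = 0.5.
T_6 = (0.5/2)·[2.75 + 2·2.375 + 2·2 + 2·1.625 + 2·1.25 + 2·0.875 + 0.5] = 4.875.

4.875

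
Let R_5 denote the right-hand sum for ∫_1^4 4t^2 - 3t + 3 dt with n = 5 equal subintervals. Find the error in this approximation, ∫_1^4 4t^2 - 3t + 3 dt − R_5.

-16.02

Exact integral: ∫_1^4 f(t) dt = 70.5.
R_5 = 86.52.
Error = 70.5 − 86.52 = -16.02.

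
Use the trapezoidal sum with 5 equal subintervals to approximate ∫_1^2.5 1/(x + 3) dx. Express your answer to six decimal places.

0.318674

Δx = (2.5 − 1)/5 = 0.3.
f(1) = 0.25, f(1.3) = 10/43, f(1.6) = 5/23, f(1.9) = 10/49, f(2.2) = 5/26, f(2.5) = 2/11.
T_5 = (Δx/2)·[f(x_0) + 2f(x_1) + ... + 2f(x_{4}) + f(x_5)].
Sum ≈ 0.318674.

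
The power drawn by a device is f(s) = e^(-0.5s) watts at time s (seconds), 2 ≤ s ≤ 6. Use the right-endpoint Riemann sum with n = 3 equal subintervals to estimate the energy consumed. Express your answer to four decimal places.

Δs = (6 − 2)/3 = 4/3.
Right endpoints: 10/3, 14/3, 6.
f(10/3) ≈ 0.1889, f(14/3) ≈ 0.0970, f(6) ≈ 0.0498.
Sum = Δs · [f(10/3) + f(14/3) + f(6)].
Sum ≈ 0.4475.

0.4475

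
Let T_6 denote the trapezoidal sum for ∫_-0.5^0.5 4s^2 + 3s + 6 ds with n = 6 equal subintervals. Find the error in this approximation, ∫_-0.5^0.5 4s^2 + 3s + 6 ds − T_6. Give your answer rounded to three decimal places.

-0.019

Exact integral: ∫_-0.5^0.5 f(s) ds ≈ 6.33333.
T_6 ≈ 6.35185.
Error ≈ 6.33333 − 6.35185 ≈ -0.019.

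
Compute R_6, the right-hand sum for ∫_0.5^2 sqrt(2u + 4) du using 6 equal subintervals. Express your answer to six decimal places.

Δu = (2 − 0.5)/6 = 0.25.
Right endpoints: 0.75, 1, 1.25, 1.5, 1.75, 2.
f(0.75) ≈ 2.345208, f(1) ≈ 2.449490, f(1.25) ≈ 2.549510, f(1.5) ≈ 2.645751, f(1.75) ≈ 2.738613, f(2) ≈ 2.828427.
Sum = Δu · [f(0.75) + f(1) + f(1.25) + ...].
Sum ≈ 3.889250.

3.889250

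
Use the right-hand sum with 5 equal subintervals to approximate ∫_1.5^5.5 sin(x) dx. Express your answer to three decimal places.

-1.285

Δx = (5.5 − 1.5)/5 = 0.8.
Right endpoints: 2.3, 3.1, 3.9, 4.7, 5.5.
f(2.3) ≈ 0.746, f(3.1) ≈ 0.042, f(3.9) ≈ -0.688, f(4.7) ≈ -1.000, f(5.5) ≈ -0.706.
Sum = Δx · [f(2.3) + f(3.1) + f(3.9) + f(4.7) + f(5.5)].
Sum ≈ -1.285.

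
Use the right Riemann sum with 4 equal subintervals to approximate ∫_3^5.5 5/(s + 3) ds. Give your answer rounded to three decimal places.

1.667

Δs = (5.5 − 3)/4 = 0.625.
Right endpoints: 3.625, 4.25, 4.875, 5.5.
f(3.625) = 40/53, f(4.25) = 20/29, f(4.875) = 40/63, f(5.5) = 10/17.
Sum = Δs · [f(3.625) + f(4.25) + f(4.875) + f(5.5)].
Sum ≈ 1.667.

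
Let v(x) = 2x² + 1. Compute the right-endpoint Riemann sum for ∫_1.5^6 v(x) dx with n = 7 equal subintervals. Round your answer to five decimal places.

Δx = (6 − 1.5)/7 = 9/14.
Right endpoints: 15/7, 39/14, 24/7, 57/14, 33/7, 75/14, 6.
v(15/7) = 499/49, v(39/14) = 1619/98, v(24/7) = 1201/49, v(57/14) = 3347/98, v(33/7) = 2227/49, v(75/14) = 5723/98, v(6) = 73.
Sum = Δx · [v(15/7) + v(39/14) + v(24/7) + ...].
Sum ≈ 168.56633.

168.56633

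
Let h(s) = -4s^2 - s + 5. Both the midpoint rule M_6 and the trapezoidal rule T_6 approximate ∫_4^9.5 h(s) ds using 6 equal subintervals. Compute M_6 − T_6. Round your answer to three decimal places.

4.622

M_6 ≈ -1065.91782.
T_6 ≈ -1070.53935.
M_6 − T_6 ≈ 4.622.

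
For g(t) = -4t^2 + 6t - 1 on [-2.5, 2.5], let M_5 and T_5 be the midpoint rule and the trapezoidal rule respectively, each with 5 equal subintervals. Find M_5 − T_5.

M_5 = -45.
T_5 = -50.
M_5 − T_5 = 5.

5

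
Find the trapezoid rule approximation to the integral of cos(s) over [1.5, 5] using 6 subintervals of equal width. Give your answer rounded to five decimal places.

-1.90062

Δs = (5 − 1.5)/6 = 7/12.
f(1.5) ≈ 0.07074, f(25/12) ≈ -0.49039, f(8/3) ≈ -0.88933, f(3.25) ≈ -0.99413, f(23/6) ≈ -0.77014, f(53/12) ≈ -0.29143, f(5) ≈ 0.28366.
T_6 = (Δs/2)·[f(s_0) + 2f(s_1) + ... + 2f(s_{5}) + f(s_6)].
Sum ≈ -1.90062.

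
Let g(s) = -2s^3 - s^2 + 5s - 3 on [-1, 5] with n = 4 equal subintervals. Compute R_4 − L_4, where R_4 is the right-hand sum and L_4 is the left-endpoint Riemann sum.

R_4 = -525.75.
L_4 = -156.75.
R_4 − L_4 = -369.

-369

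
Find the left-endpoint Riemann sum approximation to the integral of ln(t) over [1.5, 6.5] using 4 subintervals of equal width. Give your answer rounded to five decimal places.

5.57699

Δt = (6.5 − 1.5)/4 = 1.25.
Left endpoints: 1.5, 2.75, 4, 5.25.
f(1.5) ≈ 0.40547, f(2.75) ≈ 1.01160, f(4) ≈ 1.38629, f(5.25) ≈ 1.65823.
Sum = Δt · [f(1.5) + f(2.75) + f(4) + f(5.25)].
Sum ≈ 5.57699.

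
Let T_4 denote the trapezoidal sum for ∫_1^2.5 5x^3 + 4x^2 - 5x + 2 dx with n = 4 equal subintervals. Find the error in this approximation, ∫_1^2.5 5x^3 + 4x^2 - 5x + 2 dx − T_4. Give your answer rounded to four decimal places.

Exact integral: ∫_1^2.5 f(x) dx = 56.953125.
T_4 ≈ 58.016602.
Error ≈ 56.953125 − 58.016602 ≈ -1.0635.

-1.0635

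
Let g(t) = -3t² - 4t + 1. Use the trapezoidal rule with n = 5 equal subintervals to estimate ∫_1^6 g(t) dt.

Δt = (6 − 1)/5 = 1.
g(1) = -6, g(2) = -19, g(3) = -38, g(4) = -63, g(5) = -94, g(6) = -131.
T_5 = (Δt/2)·[g(t_0) + 2g(t_1) + ... + 2g(t_{4}) + g(t_5)].
Sum = -282.5.

-282.5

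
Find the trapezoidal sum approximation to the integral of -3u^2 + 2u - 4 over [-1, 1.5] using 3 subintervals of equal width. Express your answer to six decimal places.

-13.993056

Δu = (1.5 − (-1))/3 = 5/6.
f(-1) = -9, f(-1/6) = -53/12, f(2/3) = -4, f(1.5) = -7.75.
T_3 = (Δu/2)·[f(u_0) + 2f(u_1) + 2f(u_2) + f(u_3)].
Sum ≈ -13.993056.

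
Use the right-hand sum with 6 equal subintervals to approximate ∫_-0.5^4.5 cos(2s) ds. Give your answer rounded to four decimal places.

-0.1303

Δs = (4.5 − (-0.5))/6 = 5/6.
Right endpoints: 1/3, 7/6, 2, 17/6, 11/3, 4.5.
f(1/3) ≈ 0.7859, f(7/6) ≈ -0.6908, f(2) ≈ -0.6536, f(17/6) ≈ 0.8159, f(11/3) ≈ 0.4974, f(4.5) ≈ -0.9111.
Sum = Δs · [f(1/3) + f(7/6) + f(2) + ...].
Sum ≈ -0.1303.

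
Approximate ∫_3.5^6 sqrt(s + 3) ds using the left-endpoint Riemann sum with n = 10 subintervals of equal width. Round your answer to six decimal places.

Δs = (6 − 3.5)/10 = 0.25.
Left endpoints: 3.5, 3.75, 4, 4.25, 4.5, 4.75, 5, 5.25, 5.5, 5.75.
f(3.5) ≈ 2.549510, f(3.75) ≈ 2.598076, f(4) ≈ 2.645751, f(4.25) ≈ 2.692582, f(4.5) ≈ 2.738613, f(4.75) ≈ 2.783882, f(5) ≈ 2.828427, f(5.25) ≈ 2.872281, f(5.5) ≈ 2.915476, f(5.75) ≈ 2.958040.
Sum = Δs · [f(3.5) + f(3.75) + f(4) + ...].
Sum ≈ 6.895660.

6.895660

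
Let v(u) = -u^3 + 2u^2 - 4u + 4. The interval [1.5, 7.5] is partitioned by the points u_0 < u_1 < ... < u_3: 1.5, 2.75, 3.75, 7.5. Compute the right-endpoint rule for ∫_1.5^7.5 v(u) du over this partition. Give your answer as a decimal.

-1309.10546875

Subinterval widths: 1.25, 1, 3.75.
Right endpoints: 2.75, 3.75, 7.5.
v(2.75) = -12.671875, v(3.75) = -35.609375, v(7.5) = -335.375.
Sum = Σ Δu_i · v(u_i).
Sum = -1309.10546875.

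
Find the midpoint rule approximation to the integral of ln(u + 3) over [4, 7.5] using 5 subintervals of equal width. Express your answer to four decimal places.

Δu = (7.5 − 4)/5 = 0.7.
Midpoints: 4.35, 5.05, 5.75, 6.45, 7.15.
f(4.35) ≈ 1.9947, f(5.05) ≈ 2.0857, f(5.75) ≈ 2.1691, f(6.45) ≈ 2.2460, f(7.15) ≈ 2.3175.
Sum = Δu · [f(4.35) + f(5.05) + f(5.75) + f(6.45) + f(7.15)].
Sum ≈ 7.5690.

7.5690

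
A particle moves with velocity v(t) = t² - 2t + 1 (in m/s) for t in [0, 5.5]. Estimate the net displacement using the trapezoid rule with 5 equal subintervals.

31.8175

Δt = (5.5 − 0)/5 = 1.1.
v(0) = 1, v(1.1) = 0.01, v(2.2) = 1.44, v(3.3) = 5.29, v(4.4) = 11.56, v(5.5) = 20.25.
T_5 = (Δt/2)·[v(t_0) + 2v(t_1) + ... + 2v(t_{4}) + v(t_5)].
Sum = 31.8175.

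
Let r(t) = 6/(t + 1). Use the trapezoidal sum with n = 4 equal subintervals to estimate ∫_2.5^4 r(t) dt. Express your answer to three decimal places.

Δt = (4 − 2.5)/4 = 0.375.
r(2.5) = 12/7, r(2.875) = 48/31, r(3.25) = 24/17, r(3.625) = 48/37, r(4) = 1.2.
T_4 = (Δt/2)·[r(t_0) + 2r(t_1) + 2r(t_2) + 2r(t_3) + r(t_4)].
Sum ≈ 2.143.

2.143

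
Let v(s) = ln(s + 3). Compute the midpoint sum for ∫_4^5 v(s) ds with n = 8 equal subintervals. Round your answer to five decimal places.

2.01417

Δs = (5 − 4)/8 = 0.125.
Midpoints: 4.0625, 4.1875, 4.3125, 4.4375, 4.5625, 4.6875, 4.8125, 4.9375.
v(4.0625) ≈ 1.95480, v(4.1875) ≈ 1.97234, v(4.3125) ≈ 1.98959, v(4.4375) ≈ 2.00653, v(4.5625) ≈ 2.02320, v(4.6875) ≈ 2.03960, v(4.8125) ≈ 2.05573, v(4.9375) ≈ 2.07160.
Sum = Δs · [v(4.0625) + v(4.1875) + v(4.3125) + ...].
Sum ≈ 2.01417.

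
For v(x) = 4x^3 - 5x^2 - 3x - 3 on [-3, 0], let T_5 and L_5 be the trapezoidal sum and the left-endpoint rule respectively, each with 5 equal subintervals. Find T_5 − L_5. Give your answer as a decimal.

T_5 = -125.64.
L_5 = -168.84.
T_5 − L_5 = 43.2.

43.2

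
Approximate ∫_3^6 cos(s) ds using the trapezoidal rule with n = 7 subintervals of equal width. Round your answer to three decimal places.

Δs = (6 − 3)/7 = 3/7.
f(3) ≈ -0.990, f(24/7) ≈ -0.959, f(27/7) ≈ -0.755, f(30/7) ≈ -0.414, f(33/7) ≈ 0.002, f(36/7) ≈ 0.417, f(39/7) ≈ 0.757, f(6) ≈ 0.960.
T_7 = (Δs/2)·[f(s_0) + 2f(s_1) + ... + 2f(s_{6}) + f(s_7)].
Sum ≈ -0.414.

-0.414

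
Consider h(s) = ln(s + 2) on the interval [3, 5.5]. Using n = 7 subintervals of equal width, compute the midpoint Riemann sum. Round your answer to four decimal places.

Δs = (5.5 − 3)/7 = 5/14.
Midpoints: 89/28, 99/28, 109/28, 4.25, 129/28, 139/28, 149/28.
h(89/28) ≈ 1.6445, h(99/28) ≈ 1.7112, h(109/28) ≈ 1.7737, h(4.25) ≈ 1.8326, h(129/28) ≈ 1.8882, h(139/28) ≈ 1.9408, h(149/28) ≈ 1.9908.
Sum = Δs · [h(89/28) + h(99/28) + h(109/28) + ...].
Sum ≈ 4.5649.

4.5649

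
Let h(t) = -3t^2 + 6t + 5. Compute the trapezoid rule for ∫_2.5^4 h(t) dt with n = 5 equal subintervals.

Δt = (4 − 2.5)/5 = 0.3.
h(2.5) = 1.25, h(2.8) = -1.72, h(3.1) = -5.23, h(3.4) = -9.28, h(3.7) = -13.87, h(4) = -19.
T_5 = (Δt/2)·[h(t_0) + 2h(t_1) + ... + 2h(t_{4}) + h(t_5)].
Sum = -11.6925.

-11.6925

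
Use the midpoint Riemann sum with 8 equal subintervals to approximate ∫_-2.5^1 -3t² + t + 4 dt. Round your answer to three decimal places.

Δt = (1 − (-2.5))/8 = 0.4375.
Midpoints: -2.28125, -1.84375, -1.40625, -0.96875, -0.53125, -0.09375, 0.34375, 0.78125.
f(-2.28125) = -14227/1024, f(-1.84375) = -8235/1024, f(-1.40625) = -3419/1024, f(-0.96875) = 221/1024, f(-0.53125) = 2685/1024, f(-0.09375) = 3973/1024, f(0.34375) = 4085/1024, f(0.78125) = 3021/1024.
Sum = Δt · [f(-2.28125) + f(-1.84375) + f(-1.40625) + ...].
Sum ≈ -5.083.

-5.083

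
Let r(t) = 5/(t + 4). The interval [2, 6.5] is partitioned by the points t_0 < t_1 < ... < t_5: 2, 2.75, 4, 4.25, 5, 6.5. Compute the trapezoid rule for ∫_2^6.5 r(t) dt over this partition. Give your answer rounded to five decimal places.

2.80716

Subinterval widths: 0.75, 1.25, 0.25, 0.75, 1.5.
r(2) = 5/6, r(2.75) = 20/27, r(4) = 0.625, r(4.25) = 20/33, r(5) = 5/9, r(6.5) = 10/21.
On each subinterval the trapezoid contributes (Δt_i/2)·[r(t_{i-1}) + r(t_i)].
Sum ≈ 2.80716.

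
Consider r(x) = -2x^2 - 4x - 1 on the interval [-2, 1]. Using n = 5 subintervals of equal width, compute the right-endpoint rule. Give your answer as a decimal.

Δx = (1 − (-2))/5 = 0.6.
Right endpoints: -1.4, -0.8, -0.2, 0.4, 1.
r(-1.4) = 0.68, r(-0.8) = 0.92, r(-0.2) = -0.28, r(0.4) = -2.92, r(1) = -7.
Sum = Δx · [r(-1.4) + r(-0.8) + r(-0.2) + r(0.4) + r(1)].
Sum = -5.16.

-5.16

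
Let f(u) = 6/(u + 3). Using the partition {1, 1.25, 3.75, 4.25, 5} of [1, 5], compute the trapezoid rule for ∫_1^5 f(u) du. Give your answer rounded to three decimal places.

4.261

Subinterval widths: 0.25, 2.5, 0.5, 0.75.
f(1) = 1.5, f(1.25) = 24/17, f(3.75) = 8/9, f(4.25) = 24/29, f(5) = 0.75.
On each subinterval the trapezoid contributes (Δu_i/2)·[f(u_{i-1}) + f(u_i)].
Sum ≈ 4.261.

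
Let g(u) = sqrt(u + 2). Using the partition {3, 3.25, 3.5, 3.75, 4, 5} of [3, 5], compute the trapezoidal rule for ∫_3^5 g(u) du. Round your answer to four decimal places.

Subinterval widths: 0.25, 0.25, 0.25, 0.25, 1.
g(3) ≈ 2.2361, g(3.25) ≈ 2.2913, g(3.5) ≈ 2.3452, g(3.75) ≈ 2.3979, g(4) ≈ 2.4495, g(5) ≈ 2.6458.
On each subinterval the trapezoid contributes (Δu_i/2)·[g(u_{i-1}) + g(u_i)].
Sum ≈ 4.8919.

4.8919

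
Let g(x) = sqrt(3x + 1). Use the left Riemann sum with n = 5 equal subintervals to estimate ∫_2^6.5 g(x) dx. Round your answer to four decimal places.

Δx = (6.5 − 2)/5 = 0.9.
Left endpoints: 2, 2.9, 3.8, 4.7, 5.6.
g(2) ≈ 2.6458, g(2.9) ≈ 3.1145, g(3.8) ≈ 3.5214, g(4.7) ≈ 3.8859, g(5.6) ≈ 4.2190.
Sum = Δx · [g(2) + g(2.9) + g(3.8) + g(4.7) + g(5.6)].
Sum ≈ 15.6478.

15.6478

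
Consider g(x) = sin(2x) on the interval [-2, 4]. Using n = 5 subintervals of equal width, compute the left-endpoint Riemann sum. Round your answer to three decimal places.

-0.258

Δx = (4 − (-2))/5 = 1.2.
Left endpoints: -2, -0.8, 0.4, 1.6, 2.8.
g(-2) ≈ 0.757, g(-0.8) ≈ -1.000, g(0.4) ≈ 0.717, g(1.6) ≈ -0.058, g(2.8) ≈ -0.631.
Sum = Δx · [g(-2) + g(-0.8) + g(0.4) + g(1.6) + g(2.8)].
Sum ≈ -0.258.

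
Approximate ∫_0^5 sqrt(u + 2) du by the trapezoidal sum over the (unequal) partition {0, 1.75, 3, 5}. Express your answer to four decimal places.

Subinterval widths: 1.75, 1.25, 2.
f(0) ≈ 1.4142, f(1.75) ≈ 1.9365, f(3) ≈ 2.2361, f(5) ≈ 2.6458.
On each subinterval the trapezoid contributes (Δu_i/2)·[f(u_{i-1}) + f(u_i)].
Sum ≈ 10.4215.

10.4215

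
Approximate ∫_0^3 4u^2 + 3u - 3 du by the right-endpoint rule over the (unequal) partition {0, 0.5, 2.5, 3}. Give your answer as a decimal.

79.75

Subinterval widths: 0.5, 2, 0.5.
Right endpoints: 0.5, 2.5, 3.
f(0.5) = -0.5, f(2.5) = 29.5, f(3) = 42.
Sum = Σ Δu_i · f(u_i).
Sum = 79.75.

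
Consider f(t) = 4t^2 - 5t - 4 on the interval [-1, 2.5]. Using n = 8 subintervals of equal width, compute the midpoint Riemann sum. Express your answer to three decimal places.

Δt = (2.5 − (-1))/8 = 0.4375.
Midpoints: -0.78125, -0.34375, 0.09375, 0.53125, 0.96875, 1.40625, 1.84375, 2.28125.
f(-0.78125) = 2.34765625, f(-0.34375) = -1.80859375, f(0.09375) = -4.43359375, f(0.53125) = -5.52734375, f(0.96875) = -5.08984375, f(1.40625) = -3.12109375, f(1.84375) = 0.37890625, f(2.28125) = 5.41015625.
Sum = Δt · [f(-0.78125) + f(-0.34375) + f(0.09375) + ...].
Sum ≈ -5.182.

-5.182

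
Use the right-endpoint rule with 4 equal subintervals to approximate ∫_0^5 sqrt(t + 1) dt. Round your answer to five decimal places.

9.99971

Δt = (5 − 0)/4 = 1.25.
Right endpoints: 1.25, 2.5, 3.75, 5.
f(1.25) ≈ 1.50000, f(2.5) ≈ 1.87083, f(3.75) ≈ 2.17945, f(5) ≈ 2.44949.
Sum = Δt · [f(1.25) + f(2.5) + f(3.75) + f(5)].
Sum ≈ 9.99971.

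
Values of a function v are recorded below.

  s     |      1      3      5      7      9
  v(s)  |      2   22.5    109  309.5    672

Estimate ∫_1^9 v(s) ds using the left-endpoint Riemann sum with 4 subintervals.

Δs = 2.
Sum = 2·[2 + 22.5 + 109 + 309.5] = 886.

886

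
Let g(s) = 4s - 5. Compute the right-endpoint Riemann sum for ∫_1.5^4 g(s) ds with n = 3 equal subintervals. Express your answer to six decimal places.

Δs = (4 − 1.5)/3 = 5/6.
Right endpoints: 7/3, 19/6, 4.
g(7/3) = 13/3, g(19/6) = 23/3, g(4) = 11.
Sum = Δs · [g(7/3) + g(19/6) + g(4)].
Sum ≈ 19.166667.

19.166667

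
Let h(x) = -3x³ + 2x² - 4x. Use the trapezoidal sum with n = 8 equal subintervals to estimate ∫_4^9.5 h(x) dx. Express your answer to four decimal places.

Δx = (9.5 − 4)/8 = 0.6875.
h(4) = -176, h(4.6875) = -1162425/4096, h(5.375) = -219945/512, h(6.0625) = -2536259/4096, h(6.75) = -858.515625, h(7.4375) = -4724181/4096, h(8.125) = -772915/512, h(8.8125) = -7917855/4096, h(9.5) = -2429.625.
T_8 = (Δx/2)·[h(x_0) + 2h(x_1) + ... + 2h(x_{7}) + h(x_8)].
Sum ≈ -5561.8347.

-5561.8347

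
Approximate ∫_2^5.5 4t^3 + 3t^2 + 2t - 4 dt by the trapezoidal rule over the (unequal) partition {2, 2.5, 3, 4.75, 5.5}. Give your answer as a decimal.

Subinterval widths: 0.5, 0.5, 1.75, 0.75.
f(2) = 44, f(2.5) = 82.25, f(3) = 137, f(4.75) = 501.875, f(5.5) = 763.25.
On each subinterval the trapezoid contributes (Δt_i/2)·[f(t_{i-1}) + f(t_i)].
Sum = 1119.8125.

1119.8125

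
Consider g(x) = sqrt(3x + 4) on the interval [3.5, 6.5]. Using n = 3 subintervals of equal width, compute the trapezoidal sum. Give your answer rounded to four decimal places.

Δx = (6.5 − 3.5)/3 = 1.
g(3.5) ≈ 3.8079, g(4.5) ≈ 4.1833, g(5.5) ≈ 4.5277, g(6.5) ≈ 4.8477.
T_3 = (Δx/2)·[g(x_0) + 2g(x_1) + 2g(x_2) + g(x_3)].
Sum ≈ 13.0388.

13.0388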